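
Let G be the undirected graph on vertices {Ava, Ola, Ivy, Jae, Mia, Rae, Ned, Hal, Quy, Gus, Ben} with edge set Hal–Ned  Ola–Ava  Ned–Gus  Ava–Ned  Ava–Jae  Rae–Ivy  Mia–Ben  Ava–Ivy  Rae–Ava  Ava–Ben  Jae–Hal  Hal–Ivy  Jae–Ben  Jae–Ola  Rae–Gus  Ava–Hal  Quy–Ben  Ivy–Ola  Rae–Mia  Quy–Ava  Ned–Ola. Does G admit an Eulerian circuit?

Degrees: Ava:8, Ola:4, Ivy:4, Jae:4, Mia:2, Rae:4, Ned:4, Hal:4, Quy:2, Gus:2, Ben:4
All degrees are even and the non-isolated vertices are connected — an Eulerian circuit exists.

Yes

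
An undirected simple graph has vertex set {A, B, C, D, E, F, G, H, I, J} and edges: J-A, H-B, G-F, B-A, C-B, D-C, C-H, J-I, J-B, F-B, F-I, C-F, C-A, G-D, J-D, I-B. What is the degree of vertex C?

Neighbors of C: A, B, D, F, H.

5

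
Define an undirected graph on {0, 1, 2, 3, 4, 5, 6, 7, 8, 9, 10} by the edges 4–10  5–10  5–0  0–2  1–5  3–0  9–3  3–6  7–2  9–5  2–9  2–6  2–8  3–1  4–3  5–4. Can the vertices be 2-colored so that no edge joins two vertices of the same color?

No

The cycle 5-4-10-5 has length 3, which is odd, so the graph is not bipartite.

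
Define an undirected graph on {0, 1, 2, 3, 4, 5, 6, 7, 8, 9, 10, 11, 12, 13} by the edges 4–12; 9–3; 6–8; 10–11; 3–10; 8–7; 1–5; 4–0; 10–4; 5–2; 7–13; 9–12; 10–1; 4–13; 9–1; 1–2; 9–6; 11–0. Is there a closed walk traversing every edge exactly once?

Yes

Degrees: 0:2, 1:4, 2:2, 3:2, 4:4, 5:2, 6:2, 7:2, 8:2, 9:4, 10:4, 11:2, 12:2, 13:2
All degrees are even and the non-isolated vertices are connected — an Eulerian circuit exists.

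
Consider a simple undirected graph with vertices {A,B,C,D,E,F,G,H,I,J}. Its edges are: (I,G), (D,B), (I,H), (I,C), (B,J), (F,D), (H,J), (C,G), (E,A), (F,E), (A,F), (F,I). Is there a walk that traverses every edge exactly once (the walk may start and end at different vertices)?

Degrees: A:2, B:2, C:2, D:2, E:2, F:4, G:2, H:2, I:4, J:2
Odd-degree vertices: none (0 total).
The non-isolated vertices are connected and exactly 0 have odd degree, so an Eulerian trail exists.

Yes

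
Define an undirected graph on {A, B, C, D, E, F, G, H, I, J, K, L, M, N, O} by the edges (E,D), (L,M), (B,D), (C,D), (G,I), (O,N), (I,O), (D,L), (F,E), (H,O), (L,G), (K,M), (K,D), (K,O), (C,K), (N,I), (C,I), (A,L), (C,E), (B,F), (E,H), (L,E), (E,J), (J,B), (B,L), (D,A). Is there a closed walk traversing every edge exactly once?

Degrees: A:2, B:4, C:4, D:6, E:6, F:2, G:2, H:2, I:4, J:2, K:4, L:6, M:2, N:2, O:4
All degrees are even and the non-isolated vertices are connected — an Eulerian circuit exists.

Yes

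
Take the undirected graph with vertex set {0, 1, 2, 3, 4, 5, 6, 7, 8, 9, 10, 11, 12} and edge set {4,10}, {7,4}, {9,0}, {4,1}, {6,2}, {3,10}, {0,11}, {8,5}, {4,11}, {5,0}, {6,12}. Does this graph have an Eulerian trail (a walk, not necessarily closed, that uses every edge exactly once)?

Degrees: 0:3, 1:1, 2:1, 3:1, 4:4, 5:2, 6:2, 7:1, 8:1, 9:1, 10:2, 11:2, 12:1
Odd-degree vertices: 0, 1, 2, 3, 7, 8, 9, 12 (8 total).
An Eulerian trail requires 0 or 2 odd-degree vertices; here there are 8.

No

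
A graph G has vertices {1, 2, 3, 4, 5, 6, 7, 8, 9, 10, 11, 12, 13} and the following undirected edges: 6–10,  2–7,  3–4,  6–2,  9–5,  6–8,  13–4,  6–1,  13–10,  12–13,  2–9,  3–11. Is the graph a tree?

Yes

|V| = 13, |E| = 12.
Connected and |E| = |V| - 1, which characterizes a tree.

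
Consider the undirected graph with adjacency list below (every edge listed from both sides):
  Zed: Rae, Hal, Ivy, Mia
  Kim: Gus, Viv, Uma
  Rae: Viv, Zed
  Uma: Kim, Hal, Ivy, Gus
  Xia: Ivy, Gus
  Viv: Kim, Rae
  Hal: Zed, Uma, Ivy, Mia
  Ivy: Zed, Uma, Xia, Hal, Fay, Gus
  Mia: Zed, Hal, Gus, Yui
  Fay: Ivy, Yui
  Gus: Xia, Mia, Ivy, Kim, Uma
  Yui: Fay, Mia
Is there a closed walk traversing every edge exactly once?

Degrees: Zed:4, Kim:3, Rae:2, Uma:4, Xia:2, Viv:2, Hal:4, Ivy:6, Mia:4, Fay:2, Gus:5, Yui:2
Kim, Gus have odd degree; an Eulerian circuit needs every degree to be even, so none exists.

No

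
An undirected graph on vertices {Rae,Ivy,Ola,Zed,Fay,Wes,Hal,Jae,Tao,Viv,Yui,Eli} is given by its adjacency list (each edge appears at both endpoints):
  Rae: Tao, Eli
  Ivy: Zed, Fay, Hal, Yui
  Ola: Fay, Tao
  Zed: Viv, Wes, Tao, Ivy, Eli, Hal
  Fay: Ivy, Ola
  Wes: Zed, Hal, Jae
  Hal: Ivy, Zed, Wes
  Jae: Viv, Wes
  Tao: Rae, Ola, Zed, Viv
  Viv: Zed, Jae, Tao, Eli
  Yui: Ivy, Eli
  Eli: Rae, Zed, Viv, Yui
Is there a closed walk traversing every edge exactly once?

Degrees: Rae:2, Ivy:4, Ola:2, Zed:6, Fay:2, Wes:3, Hal:3, Jae:2, Tao:4, Viv:4, Yui:2, Eli:4
Wes, Hal have odd degree; an Eulerian circuit needs every degree to be even, so none exists.

No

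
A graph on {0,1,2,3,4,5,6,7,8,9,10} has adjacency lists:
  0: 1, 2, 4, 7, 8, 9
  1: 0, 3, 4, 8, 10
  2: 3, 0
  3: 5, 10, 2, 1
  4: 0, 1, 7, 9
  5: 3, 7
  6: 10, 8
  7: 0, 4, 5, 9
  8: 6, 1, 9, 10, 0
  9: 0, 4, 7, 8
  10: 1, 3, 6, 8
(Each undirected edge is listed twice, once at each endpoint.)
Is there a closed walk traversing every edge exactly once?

Degrees: 0:6, 1:5, 2:2, 3:4, 4:4, 5:2, 6:2, 7:4, 8:5, 9:4, 10:4
1, 8 have odd degree; an Eulerian circuit needs every degree to be even, so none exists.

No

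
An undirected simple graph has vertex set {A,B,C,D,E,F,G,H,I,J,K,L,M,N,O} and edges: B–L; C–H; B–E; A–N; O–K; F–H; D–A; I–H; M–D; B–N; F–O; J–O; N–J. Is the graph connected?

Component: {G}
Component: {A, B, C, D, E, F, H, I, J, K, L, M, N, O}
No edge joins these 2 groups, so the graph is disconnected.

No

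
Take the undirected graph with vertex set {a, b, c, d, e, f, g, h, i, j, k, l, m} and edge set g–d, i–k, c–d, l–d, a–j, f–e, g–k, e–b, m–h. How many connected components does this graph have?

4

Component: {a, j}
Component: {h, m}
Component: {b, e, f}
Component: {c, d, g, i, k, l}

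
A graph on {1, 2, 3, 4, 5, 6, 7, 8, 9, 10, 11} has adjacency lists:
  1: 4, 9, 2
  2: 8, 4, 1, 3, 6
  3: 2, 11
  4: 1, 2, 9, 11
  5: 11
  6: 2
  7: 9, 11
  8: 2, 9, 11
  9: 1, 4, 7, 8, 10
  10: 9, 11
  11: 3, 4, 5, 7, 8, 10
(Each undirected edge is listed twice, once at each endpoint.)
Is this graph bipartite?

No

The cycle 4-1-2-4 has length 3, which is odd, so the graph is not bipartite.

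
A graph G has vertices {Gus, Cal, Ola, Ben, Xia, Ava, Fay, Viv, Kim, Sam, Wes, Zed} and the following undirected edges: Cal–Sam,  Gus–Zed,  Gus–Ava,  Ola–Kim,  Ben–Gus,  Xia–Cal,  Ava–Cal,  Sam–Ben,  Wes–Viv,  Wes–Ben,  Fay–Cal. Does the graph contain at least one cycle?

Yes

|V| = 12, |E| = 11, number of components = 2.
One cycle is Gus-Ben-Sam-Cal-Ava-Gus.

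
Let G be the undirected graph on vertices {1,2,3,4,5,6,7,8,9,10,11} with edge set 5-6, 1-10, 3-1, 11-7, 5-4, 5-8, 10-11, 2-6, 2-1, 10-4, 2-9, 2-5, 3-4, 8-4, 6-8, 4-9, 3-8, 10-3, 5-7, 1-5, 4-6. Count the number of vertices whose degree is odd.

0

Degrees: 1:4, 2:4, 3:4, 4:6, 5:6, 6:4, 7:2, 8:4, 9:2, 10:4, 11:2
Odd-degree vertices: none.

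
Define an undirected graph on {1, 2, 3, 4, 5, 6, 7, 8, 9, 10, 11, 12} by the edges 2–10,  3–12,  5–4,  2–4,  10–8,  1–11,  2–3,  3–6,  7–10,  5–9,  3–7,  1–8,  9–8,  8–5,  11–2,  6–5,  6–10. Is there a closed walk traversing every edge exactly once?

No

Degrees: 1:2, 2:4, 3:4, 4:2, 5:4, 6:3, 7:2, 8:4, 9:2, 10:4, 11:2, 12:1
6, 12 have odd degree; an Eulerian circuit needs every degree to be even, so none exists.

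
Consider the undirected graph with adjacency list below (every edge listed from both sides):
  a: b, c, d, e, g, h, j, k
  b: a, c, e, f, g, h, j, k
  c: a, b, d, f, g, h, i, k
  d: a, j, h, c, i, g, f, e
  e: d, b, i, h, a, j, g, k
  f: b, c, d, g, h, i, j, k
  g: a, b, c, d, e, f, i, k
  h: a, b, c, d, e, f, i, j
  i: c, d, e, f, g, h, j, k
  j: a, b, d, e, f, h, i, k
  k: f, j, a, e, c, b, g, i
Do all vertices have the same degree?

Yes

Degrees: a:8, b:8, c:8, d:8, e:8, f:8, g:8, h:8, i:8, j:8, k:8
All degrees equal 8; the graph is regular.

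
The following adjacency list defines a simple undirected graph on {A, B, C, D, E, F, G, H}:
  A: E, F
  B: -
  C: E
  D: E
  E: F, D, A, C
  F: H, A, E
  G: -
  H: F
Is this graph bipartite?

No

A-E-F-A is an odd cycle (length 3), and a bipartite graph can contain only even cycles.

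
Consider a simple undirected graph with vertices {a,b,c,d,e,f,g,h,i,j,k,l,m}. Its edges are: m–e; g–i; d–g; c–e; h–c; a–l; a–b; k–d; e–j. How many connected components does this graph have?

Component: {f}
Component: {a, b, l}
Component: {d, g, i, k}
Component: {c, e, h, j, m}

4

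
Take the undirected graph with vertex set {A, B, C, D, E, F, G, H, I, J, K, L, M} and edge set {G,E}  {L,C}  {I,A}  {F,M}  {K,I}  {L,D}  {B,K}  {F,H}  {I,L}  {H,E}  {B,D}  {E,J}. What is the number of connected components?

Component: {E, F, G, H, J, M}
Component: {A, B, C, D, I, K, L}

2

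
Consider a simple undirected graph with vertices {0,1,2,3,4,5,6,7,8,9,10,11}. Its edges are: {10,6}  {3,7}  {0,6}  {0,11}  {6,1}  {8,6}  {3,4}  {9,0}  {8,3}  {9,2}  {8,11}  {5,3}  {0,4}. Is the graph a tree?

No

|V| = 12, |E| = 13.
A tree on 12 vertices has exactly 11 edges; this graph has 13, so it contains a cycle and is not a tree.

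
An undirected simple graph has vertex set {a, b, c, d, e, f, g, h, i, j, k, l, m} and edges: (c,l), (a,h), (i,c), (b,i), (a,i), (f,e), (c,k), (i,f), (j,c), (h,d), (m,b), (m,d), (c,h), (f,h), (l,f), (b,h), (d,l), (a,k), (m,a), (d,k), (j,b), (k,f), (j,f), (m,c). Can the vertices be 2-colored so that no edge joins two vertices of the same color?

Partition the vertices as {e, g, h, i, j, k, l, m} vs {a, b, c, d, f}. Each listed edge has one endpoint in each part, so the graph is bipartite.

Yes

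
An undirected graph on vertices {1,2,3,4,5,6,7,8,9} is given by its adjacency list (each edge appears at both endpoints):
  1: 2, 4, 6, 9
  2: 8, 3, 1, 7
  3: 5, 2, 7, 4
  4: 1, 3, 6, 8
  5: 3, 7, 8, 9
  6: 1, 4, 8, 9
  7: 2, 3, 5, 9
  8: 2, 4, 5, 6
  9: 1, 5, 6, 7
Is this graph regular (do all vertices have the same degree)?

Yes

Degrees: 1:4, 2:4, 3:4, 4:4, 5:4, 6:4, 7:4, 8:4, 9:4
Every vertex has degree 4, so the graph is 4-regular.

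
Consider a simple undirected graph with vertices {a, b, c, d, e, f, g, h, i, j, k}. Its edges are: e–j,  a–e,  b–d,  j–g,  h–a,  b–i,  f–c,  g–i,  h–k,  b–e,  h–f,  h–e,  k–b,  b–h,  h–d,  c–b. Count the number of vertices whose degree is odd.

Degrees: a:2, b:6, c:2, d:2, e:4, f:2, g:2, h:6, i:2, j:2, k:2
Odd-degree vertices: none.

0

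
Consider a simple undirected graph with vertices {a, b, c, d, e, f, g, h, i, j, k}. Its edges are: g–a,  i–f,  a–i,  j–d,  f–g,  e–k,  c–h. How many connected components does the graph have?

Component: {b}
Component: {c, h}
Component: {d, j}
Component: {e, k}
Component: {a, f, g, i}

5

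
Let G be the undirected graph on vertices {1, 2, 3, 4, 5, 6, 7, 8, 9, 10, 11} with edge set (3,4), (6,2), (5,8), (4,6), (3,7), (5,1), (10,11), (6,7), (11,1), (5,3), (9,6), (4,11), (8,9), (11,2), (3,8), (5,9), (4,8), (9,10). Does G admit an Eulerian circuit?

Degrees: 1:2, 2:2, 3:4, 4:4, 5:4, 6:4, 7:2, 8:4, 9:4, 10:2, 11:4
Every vertex has even degree and the edges form a single connected piece, so an Eulerian circuit exists.

Yes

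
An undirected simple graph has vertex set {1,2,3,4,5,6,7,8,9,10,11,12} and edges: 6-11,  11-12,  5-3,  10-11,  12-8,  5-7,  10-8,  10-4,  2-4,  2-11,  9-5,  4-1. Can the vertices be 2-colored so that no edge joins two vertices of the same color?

Color {4, 5, 8, 11} black and {1, 2, 3, 6, 7, 9, 10, 12} white. No edge joins two same-colored vertices, so the graph is bipartite.

Yes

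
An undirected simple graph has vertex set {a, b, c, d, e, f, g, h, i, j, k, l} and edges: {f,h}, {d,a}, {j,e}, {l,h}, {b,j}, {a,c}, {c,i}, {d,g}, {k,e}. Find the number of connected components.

Component: {f, h, l}
Component: {b, e, j, k}
Component: {a, c, d, g, i}

3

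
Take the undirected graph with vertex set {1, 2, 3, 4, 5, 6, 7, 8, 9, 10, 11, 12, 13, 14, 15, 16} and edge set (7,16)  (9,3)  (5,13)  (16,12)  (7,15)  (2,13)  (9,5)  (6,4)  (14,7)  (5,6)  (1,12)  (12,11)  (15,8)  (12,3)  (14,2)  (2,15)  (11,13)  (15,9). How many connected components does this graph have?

Component: {10}
Component: {1, 2, 3, 4, 5, 6, 7, 8, 9, 11, 12, 13, 14, 15, 16}

2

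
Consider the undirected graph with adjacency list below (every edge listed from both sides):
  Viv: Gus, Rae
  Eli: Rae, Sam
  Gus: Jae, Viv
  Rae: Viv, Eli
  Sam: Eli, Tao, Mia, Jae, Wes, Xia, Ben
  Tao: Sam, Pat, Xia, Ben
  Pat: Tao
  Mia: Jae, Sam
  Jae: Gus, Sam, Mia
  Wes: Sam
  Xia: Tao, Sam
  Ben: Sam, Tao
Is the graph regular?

No

Degrees: Viv:2, Eli:2, Gus:2, Rae:2, Sam:7, Tao:4, Pat:1, Mia:2, Jae:3, Wes:1, Xia:2, Ben:2
Vertex Pat has degree 1 while Sam has degree 7, so the graph is not regular.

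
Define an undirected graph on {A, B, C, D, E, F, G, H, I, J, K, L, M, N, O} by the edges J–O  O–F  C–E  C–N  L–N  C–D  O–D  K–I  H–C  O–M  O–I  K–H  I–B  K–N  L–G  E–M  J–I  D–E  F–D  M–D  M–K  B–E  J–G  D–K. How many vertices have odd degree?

4

Degrees: A:0, B:2, C:4, D:6, E:4, F:2, G:2, H:2, I:4, J:3, K:5, L:2, M:4, N:3, O:5
Odd-degree vertices: J, K, N, O.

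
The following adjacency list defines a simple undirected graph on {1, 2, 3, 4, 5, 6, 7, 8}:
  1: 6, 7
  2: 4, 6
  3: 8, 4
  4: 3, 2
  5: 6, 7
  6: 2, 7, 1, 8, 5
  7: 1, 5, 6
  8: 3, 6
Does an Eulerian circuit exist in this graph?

Degrees: 1:2, 2:2, 3:2, 4:2, 5:2, 6:5, 7:3, 8:2
Vertices with odd degree: 6, 7. An Eulerian circuit requires all degrees even.

No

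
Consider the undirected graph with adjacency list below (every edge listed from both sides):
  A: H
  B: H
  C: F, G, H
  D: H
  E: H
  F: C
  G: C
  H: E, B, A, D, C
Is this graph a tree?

The graph has 8 vertices and 7 edges.
Connected and |E| = |V| - 1, which characterizes a tree.

Yes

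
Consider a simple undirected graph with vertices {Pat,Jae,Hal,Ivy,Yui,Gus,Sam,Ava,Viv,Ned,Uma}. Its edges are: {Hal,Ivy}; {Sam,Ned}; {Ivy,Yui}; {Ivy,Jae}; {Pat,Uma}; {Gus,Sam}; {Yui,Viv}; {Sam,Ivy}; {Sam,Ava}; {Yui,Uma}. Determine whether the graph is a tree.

Yes

The graph has 11 vertices and 10 edges.
Connected and |E| = |V| - 1, which characterizes a tree.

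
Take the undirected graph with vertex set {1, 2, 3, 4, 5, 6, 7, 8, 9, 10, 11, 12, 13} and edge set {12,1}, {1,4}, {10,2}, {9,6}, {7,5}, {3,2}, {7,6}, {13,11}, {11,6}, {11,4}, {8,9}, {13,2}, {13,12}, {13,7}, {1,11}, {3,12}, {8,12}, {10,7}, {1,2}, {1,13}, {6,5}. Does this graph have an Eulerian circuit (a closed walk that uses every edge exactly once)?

No

Degrees: 1:5, 2:4, 3:2, 4:2, 5:2, 6:4, 7:4, 8:2, 9:2, 10:2, 11:4, 12:4, 13:5
1, 13 have odd degree; an Eulerian circuit needs every degree to be even, so none exists.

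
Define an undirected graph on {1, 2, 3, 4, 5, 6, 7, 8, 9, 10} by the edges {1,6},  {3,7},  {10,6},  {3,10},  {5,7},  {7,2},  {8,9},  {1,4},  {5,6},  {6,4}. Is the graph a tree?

|V| = 10, |E| = 10.
It is not connected, so it is not a tree.

No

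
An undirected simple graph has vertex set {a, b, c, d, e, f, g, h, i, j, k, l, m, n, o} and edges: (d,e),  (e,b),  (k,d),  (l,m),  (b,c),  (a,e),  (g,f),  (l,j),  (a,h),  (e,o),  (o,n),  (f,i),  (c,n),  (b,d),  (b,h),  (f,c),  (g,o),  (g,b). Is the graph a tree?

The graph has 15 vertices and 18 edges.
It is not connected, so it is not a tree.

No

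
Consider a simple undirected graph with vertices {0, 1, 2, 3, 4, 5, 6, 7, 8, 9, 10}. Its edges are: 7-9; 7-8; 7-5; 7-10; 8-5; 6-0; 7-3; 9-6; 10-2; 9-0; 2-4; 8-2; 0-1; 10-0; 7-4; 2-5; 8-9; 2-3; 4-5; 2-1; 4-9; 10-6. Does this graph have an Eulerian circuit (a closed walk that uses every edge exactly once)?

No

Degrees: 0:4, 1:2, 2:6, 3:2, 4:4, 5:4, 6:3, 7:6, 8:4, 9:5, 10:4
Vertices with odd degree: 6, 9. An Eulerian circuit requires all degrees even.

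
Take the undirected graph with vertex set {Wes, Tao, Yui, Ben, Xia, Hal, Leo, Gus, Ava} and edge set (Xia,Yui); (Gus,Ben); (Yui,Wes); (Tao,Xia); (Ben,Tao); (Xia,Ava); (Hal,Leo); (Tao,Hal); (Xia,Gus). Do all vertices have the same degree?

Degrees: Wes:1, Tao:3, Yui:2, Ben:2, Xia:4, Hal:2, Leo:1, Gus:2, Ava:1
Degrees are not all equal (e.g. deg(Wes)=1 but deg(Xia)=4); not regular.

No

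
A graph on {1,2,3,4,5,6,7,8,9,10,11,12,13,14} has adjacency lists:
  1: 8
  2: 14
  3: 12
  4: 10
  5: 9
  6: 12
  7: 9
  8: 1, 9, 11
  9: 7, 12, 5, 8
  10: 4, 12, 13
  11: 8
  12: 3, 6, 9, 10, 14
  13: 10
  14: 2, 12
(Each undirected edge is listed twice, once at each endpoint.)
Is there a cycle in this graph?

No

|V| = 14, |E| = 13, number of components = 1.
Since 13 = 14 - 1, the graph is a forest and contains no cycle.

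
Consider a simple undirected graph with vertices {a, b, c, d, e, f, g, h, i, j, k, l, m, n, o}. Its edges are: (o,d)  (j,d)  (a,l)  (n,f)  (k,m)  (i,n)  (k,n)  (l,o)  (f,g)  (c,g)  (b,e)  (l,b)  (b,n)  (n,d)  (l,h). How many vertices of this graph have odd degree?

10

Degrees: a:1, b:3, c:1, d:3, e:1, f:2, g:2, h:1, i:1, j:1, k:2, l:4, m:1, n:5, o:2
Odd-degree vertices: a, b, c, d, e, h, i, j, m, n.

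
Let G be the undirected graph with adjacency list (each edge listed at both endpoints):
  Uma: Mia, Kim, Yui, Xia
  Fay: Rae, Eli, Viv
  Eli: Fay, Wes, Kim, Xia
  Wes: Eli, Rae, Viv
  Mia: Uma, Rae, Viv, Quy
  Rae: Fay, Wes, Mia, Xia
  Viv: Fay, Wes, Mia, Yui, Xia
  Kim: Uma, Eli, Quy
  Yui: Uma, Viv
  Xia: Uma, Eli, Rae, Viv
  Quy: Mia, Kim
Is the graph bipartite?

Yes

A valid 2-coloring puts {Fay, Wes, Mia, Kim, Yui, Xia} on one side and {Uma, Eli, Rae, Viv, Quy} on the other; every edge crosses between the two sides.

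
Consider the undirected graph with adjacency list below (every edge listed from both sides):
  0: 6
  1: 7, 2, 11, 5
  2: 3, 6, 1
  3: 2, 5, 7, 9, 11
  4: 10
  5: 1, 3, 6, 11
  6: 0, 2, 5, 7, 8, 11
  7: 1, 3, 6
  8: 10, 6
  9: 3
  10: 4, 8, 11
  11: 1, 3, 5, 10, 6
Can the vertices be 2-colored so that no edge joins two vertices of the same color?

The cycle 3-5-11-3 has length 3, which is odd, so the graph is not bipartite.

No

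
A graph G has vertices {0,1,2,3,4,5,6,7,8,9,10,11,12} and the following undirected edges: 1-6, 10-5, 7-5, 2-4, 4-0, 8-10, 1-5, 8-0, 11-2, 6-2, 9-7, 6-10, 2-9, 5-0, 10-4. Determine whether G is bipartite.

A valid 2-coloring puts {3, 4, 5, 6, 8, 9, 11, 12} on one side and {0, 1, 2, 7, 10} on the other; every edge crosses between the two sides.

Yes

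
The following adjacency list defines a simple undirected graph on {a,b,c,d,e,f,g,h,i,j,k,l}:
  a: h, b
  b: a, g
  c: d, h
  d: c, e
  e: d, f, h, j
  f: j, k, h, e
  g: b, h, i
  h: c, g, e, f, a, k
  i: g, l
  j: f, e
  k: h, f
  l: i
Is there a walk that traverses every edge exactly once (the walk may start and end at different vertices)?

Yes

Degrees: a:2, b:2, c:2, d:2, e:4, f:4, g:3, h:6, i:2, j:2, k:2, l:1
Odd-degree vertices: g, l (2 total).
The non-isolated vertices are connected and exactly 2 have odd degree, so an Eulerian trail exists (from g to l).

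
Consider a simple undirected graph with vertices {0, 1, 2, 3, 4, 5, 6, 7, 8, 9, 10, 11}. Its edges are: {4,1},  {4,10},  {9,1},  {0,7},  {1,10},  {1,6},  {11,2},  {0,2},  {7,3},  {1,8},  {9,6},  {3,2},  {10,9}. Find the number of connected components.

3

Component: {5}
Component: {0, 2, 3, 7, 11}
Component: {1, 4, 6, 8, 9, 10}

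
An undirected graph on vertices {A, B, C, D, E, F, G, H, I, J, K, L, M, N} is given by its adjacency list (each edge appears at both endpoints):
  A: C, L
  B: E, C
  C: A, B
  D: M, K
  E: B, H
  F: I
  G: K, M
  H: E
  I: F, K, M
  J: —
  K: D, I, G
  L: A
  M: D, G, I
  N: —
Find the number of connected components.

4

Component: {J}
Component: {N}
Component: {A, B, C, E, H, L}
Component: {D, F, G, I, K, M}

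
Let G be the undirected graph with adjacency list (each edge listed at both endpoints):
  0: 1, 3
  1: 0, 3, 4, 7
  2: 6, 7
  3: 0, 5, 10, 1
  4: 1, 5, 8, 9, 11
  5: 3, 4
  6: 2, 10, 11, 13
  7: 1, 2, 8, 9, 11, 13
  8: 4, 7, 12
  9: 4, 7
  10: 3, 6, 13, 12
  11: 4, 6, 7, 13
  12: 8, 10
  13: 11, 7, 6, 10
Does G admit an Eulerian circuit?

No

Degrees: 0:2, 1:4, 2:2, 3:4, 4:5, 5:2, 6:4, 7:6, 8:3, 9:2, 10:4, 11:4, 12:2, 13:4
Vertices with odd degree: 4, 8. An Eulerian circuit requires all degrees even.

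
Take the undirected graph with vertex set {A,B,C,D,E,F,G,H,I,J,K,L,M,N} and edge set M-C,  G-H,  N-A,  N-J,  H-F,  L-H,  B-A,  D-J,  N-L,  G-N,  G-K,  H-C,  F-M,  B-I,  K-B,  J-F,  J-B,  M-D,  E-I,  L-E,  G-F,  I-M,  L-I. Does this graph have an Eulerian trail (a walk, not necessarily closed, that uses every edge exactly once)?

Yes

Degrees: A:2, B:4, C:2, D:2, E:2, F:4, G:4, H:4, I:4, J:4, K:2, L:4, M:4, N:4
Odd-degree vertices: none (0 total).
The non-isolated vertices are connected and exactly 0 have odd degree, so an Eulerian trail exists.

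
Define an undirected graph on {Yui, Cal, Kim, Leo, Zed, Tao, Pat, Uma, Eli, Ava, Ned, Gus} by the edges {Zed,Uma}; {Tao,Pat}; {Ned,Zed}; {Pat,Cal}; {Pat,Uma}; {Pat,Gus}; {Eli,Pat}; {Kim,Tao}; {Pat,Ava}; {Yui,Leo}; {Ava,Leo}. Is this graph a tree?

|V| = 12, |E| = 11.
Connected and |E| = |V| - 1, which characterizes a tree.

Yes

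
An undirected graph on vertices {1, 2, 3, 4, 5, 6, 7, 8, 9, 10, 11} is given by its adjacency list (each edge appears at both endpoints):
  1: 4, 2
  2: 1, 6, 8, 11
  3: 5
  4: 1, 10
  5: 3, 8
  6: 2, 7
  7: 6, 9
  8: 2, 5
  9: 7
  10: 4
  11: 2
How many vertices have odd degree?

Degrees: 1:2, 2:4, 3:1, 4:2, 5:2, 6:2, 7:2, 8:2, 9:1, 10:1, 11:1
Odd-degree vertices: 3, 9, 10, 11.

4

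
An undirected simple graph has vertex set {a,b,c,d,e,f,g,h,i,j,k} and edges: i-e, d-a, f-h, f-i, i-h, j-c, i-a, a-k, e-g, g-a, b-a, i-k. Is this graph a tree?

No

|V| = 11, |E| = 12.
It is not connected, so it is not a tree.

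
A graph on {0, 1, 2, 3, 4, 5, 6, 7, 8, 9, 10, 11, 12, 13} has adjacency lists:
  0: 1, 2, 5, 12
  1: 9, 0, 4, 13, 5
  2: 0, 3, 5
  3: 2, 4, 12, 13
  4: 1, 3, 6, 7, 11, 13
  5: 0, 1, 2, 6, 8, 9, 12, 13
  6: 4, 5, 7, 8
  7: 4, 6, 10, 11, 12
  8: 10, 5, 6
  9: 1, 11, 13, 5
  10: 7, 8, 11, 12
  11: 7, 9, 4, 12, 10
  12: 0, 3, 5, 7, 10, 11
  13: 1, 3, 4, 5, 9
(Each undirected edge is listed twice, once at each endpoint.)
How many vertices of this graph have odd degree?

Degrees: 0:4, 1:5, 2:3, 3:4, 4:6, 5:8, 6:4, 7:5, 8:3, 9:4, 10:4, 11:5, 12:6, 13:5
Odd-degree vertices: 1, 2, 7, 8, 11, 13.

6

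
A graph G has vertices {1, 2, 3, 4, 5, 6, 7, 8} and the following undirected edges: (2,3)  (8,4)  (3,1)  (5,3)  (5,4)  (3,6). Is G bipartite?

Partition the vertices as {3, 4, 7} vs {1, 2, 5, 6, 8}. Each listed edge has one endpoint in each part, so the graph is bipartite.

Yes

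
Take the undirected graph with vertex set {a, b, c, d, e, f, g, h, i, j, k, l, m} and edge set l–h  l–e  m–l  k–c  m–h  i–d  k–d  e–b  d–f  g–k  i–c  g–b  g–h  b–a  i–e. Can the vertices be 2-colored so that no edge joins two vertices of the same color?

No

The cycle h-l-m-h has length 3, which is odd, so the graph is not bipartite.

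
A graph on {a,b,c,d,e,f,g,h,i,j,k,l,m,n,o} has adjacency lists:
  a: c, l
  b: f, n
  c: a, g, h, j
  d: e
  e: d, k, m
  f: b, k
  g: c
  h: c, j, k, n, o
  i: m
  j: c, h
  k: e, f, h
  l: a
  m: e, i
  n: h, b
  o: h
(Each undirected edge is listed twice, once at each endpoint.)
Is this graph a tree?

The graph has 15 vertices and 16 edges.
Connected but with 16 > 14 edges, so it has a cycle and is not a tree.

No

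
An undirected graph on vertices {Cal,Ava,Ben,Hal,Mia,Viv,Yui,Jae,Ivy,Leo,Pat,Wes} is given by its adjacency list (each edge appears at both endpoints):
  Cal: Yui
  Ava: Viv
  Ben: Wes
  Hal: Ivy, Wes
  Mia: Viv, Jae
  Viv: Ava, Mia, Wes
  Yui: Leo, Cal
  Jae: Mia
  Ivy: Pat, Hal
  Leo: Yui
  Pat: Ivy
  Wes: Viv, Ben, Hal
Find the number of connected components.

Component: {Cal, Yui, Leo}
Component: {Ava, Ben, Hal, Mia, Viv, Jae, Ivy, Pat, Wes}

2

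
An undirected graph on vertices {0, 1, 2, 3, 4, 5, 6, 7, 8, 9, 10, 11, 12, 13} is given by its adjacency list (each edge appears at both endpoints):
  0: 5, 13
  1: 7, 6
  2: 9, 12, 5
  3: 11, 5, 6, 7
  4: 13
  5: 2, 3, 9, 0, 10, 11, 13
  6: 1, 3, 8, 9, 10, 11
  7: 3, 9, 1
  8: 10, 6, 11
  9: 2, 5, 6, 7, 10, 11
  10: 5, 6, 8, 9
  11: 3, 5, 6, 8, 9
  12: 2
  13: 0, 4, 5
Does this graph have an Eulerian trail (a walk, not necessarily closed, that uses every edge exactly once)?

Degrees: 0:2, 1:2, 2:3, 3:4, 4:1, 5:7, 6:6, 7:3, 8:3, 9:6, 10:4, 11:5, 12:1, 13:3
Odd-degree vertices: 2, 4, 5, 7, 8, 11, 12, 13 (8 total).
With 8 odd-degree vertices (more than two), no single trail can use every edge.

No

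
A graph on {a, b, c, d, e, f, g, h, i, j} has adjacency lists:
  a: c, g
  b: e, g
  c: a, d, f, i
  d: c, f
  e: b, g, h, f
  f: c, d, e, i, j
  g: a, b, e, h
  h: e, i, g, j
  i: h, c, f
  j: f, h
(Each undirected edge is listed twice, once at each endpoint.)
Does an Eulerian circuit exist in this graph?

Degrees: a:2, b:2, c:4, d:2, e:4, f:5, g:4, h:4, i:3, j:2
Vertices with odd degree: f, i. An Eulerian circuit requires all degrees even.

No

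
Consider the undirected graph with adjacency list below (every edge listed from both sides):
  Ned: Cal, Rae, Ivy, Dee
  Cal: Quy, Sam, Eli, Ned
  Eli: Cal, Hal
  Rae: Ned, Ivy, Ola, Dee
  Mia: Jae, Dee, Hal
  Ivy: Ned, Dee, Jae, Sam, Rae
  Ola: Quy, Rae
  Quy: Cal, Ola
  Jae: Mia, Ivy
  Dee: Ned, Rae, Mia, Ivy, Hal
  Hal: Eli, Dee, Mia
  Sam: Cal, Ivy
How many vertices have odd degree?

4

Degrees: Ned:4, Cal:4, Eli:2, Rae:4, Mia:3, Ivy:5, Ola:2, Quy:2, Jae:2, Dee:5, Hal:3, Sam:2
Odd-degree vertices: Mia, Ivy, Dee, Hal.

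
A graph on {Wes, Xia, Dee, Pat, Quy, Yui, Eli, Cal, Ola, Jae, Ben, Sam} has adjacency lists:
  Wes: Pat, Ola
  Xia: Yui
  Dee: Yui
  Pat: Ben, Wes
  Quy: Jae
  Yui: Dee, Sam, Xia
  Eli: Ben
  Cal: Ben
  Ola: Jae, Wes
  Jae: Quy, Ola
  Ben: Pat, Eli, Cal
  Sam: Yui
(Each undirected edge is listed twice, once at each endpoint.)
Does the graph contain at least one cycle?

No

The graph has 12 vertices, 10 edges, and 2 connected components.
A forest on 12 vertices with 2 components has exactly 10 edges, which matches — so no cycle.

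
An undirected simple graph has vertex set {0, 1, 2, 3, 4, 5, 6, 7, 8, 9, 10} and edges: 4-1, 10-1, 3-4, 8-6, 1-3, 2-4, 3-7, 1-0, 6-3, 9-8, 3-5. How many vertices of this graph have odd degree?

Degrees: 0:1, 1:4, 2:1, 3:5, 4:3, 5:1, 6:2, 7:1, 8:2, 9:1, 10:1
Odd-degree vertices: 0, 2, 3, 4, 5, 7, 9, 10.

8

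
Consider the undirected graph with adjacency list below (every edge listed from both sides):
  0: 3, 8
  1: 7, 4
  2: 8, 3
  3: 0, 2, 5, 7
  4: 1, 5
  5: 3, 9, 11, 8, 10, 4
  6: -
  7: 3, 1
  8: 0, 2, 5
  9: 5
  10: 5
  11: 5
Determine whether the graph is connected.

Component: {6}
Component: {0, 1, 2, 3, 4, 5, 7, 8, 9, 10, 11}
There are 2 separate components, so the graph is not connected.

No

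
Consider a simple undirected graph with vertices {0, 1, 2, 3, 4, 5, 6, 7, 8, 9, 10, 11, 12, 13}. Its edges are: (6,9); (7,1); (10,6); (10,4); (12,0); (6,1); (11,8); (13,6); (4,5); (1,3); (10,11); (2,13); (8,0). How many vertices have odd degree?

8

Degrees: 0:2, 1:3, 2:1, 3:1, 4:2, 5:1, 6:4, 7:1, 8:2, 9:1, 10:3, 11:2, 12:1, 13:2
Odd-degree vertices: 1, 2, 3, 5, 7, 9, 10, 12.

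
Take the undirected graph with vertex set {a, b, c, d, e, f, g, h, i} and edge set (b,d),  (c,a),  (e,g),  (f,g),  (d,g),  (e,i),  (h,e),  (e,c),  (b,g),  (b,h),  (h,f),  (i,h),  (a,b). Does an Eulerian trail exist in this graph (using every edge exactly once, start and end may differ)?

Degrees: a:2, b:4, c:2, d:2, e:4, f:2, g:4, h:4, i:2
Odd-degree vertices: none (0 total).
The non-isolated vertices are connected and exactly 0 have odd degree, so an Eulerian trail exists.

Yes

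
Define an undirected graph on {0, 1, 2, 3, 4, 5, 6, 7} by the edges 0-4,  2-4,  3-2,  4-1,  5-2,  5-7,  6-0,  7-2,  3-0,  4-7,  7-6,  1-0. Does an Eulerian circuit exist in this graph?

Degrees: 0:4, 1:2, 2:4, 3:2, 4:4, 5:2, 6:2, 7:4
All degrees are even and the non-isolated vertices are connected — an Eulerian circuit exists.

Yes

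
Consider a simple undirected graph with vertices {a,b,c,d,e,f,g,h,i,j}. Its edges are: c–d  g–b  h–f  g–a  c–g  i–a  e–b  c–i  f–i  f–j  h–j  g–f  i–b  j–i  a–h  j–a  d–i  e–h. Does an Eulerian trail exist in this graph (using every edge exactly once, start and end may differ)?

Yes

Degrees: a:4, b:3, c:3, d:2, e:2, f:4, g:4, h:4, i:6, j:4
Odd-degree vertices: b, c (2 total).
The non-isolated vertices are connected and exactly 2 have odd degree, so an Eulerian trail exists (from b to c).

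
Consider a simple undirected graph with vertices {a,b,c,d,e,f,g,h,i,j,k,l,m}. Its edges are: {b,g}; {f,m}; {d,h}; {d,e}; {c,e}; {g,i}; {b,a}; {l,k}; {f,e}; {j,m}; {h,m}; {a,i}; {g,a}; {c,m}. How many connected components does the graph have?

3

Component: {k, l}
Component: {a, b, g, i}
Component: {c, d, e, f, h, j, m}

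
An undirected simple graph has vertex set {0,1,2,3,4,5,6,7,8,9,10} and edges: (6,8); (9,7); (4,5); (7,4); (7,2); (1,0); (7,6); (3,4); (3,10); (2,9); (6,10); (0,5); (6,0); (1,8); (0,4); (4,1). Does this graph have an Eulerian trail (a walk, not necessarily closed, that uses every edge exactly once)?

Degrees: 0:4, 1:3, 2:2, 3:2, 4:5, 5:2, 6:4, 7:4, 8:2, 9:2, 10:2
Odd-degree vertices: 1, 4 (2 total).
The non-isolated vertices are connected and exactly 2 have odd degree, so an Eulerian trail exists (from 1 to 4).

Yes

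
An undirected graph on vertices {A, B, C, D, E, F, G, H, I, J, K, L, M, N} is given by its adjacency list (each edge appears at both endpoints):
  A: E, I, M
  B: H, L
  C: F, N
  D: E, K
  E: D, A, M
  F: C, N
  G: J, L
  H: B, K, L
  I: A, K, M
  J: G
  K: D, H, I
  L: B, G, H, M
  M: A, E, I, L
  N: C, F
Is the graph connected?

Component: {C, F, N}
Component: {A, B, D, E, G, H, I, J, K, L, M}
There are 2 separate components, so the graph is not connected.

No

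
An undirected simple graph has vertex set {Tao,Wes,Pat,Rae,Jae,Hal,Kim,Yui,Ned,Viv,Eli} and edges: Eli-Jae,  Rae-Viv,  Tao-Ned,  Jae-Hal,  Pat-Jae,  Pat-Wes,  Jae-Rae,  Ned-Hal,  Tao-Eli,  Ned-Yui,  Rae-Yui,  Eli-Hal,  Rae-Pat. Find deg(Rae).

Neighbors of Rae: Pat, Jae, Yui, Viv.

4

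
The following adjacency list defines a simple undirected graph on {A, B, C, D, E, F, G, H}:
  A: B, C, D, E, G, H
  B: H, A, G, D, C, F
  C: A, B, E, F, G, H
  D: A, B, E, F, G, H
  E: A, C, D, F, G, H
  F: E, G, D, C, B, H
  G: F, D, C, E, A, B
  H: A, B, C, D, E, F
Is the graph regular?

Yes

Degrees: A:6, B:6, C:6, D:6, E:6, F:6, G:6, H:6
Every vertex has degree 6, so the graph is 6-regular.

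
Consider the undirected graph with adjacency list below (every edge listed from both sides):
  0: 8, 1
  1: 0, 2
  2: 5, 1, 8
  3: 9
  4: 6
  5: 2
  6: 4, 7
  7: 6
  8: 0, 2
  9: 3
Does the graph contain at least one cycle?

Yes

|V| = 10, |E| = 8, number of components = 3.
Since 8 > 10 - 3, a cycle must exist; for instance 0-8-2-1-0.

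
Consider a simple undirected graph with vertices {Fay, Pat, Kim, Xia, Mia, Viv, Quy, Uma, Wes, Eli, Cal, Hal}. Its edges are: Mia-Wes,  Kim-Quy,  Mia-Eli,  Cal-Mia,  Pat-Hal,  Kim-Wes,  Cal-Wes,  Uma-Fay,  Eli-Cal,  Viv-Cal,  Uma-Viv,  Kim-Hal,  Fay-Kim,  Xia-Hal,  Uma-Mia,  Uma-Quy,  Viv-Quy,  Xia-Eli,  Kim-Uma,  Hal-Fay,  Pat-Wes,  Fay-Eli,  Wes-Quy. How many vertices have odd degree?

4

Degrees: Fay:4, Pat:2, Kim:5, Xia:2, Mia:4, Viv:3, Quy:4, Uma:5, Wes:5, Eli:4, Cal:4, Hal:4
Odd-degree vertices: Kim, Viv, Uma, Wes.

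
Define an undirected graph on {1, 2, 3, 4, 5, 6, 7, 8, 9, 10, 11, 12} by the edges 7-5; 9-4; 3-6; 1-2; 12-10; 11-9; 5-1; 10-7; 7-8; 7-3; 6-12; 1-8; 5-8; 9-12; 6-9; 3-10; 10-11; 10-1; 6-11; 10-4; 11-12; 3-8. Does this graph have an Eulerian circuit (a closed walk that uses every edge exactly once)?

Degrees: 1:4, 2:1, 3:4, 4:2, 5:3, 6:4, 7:4, 8:4, 9:4, 10:6, 11:4, 12:4
Vertices with odd degree: 2, 5. An Eulerian circuit requires all degrees even.

No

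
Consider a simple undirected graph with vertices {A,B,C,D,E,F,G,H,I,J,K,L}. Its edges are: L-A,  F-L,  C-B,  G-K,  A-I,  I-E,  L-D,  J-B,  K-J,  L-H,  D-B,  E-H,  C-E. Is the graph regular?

No

Degrees: A:2, B:3, C:2, D:2, E:3, F:1, G:1, H:2, I:2, J:2, K:2, L:4
Degrees are not all equal (e.g. deg(F)=1 but deg(L)=4); not regular.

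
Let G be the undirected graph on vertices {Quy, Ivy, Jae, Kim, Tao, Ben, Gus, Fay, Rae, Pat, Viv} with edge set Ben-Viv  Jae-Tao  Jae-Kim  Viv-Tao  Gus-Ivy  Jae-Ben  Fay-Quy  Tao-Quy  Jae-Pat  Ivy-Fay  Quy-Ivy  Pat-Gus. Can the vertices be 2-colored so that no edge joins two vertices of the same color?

The cycle Fay-Ivy-Quy-Fay has length 3, which is odd, so the graph is not bipartite.

No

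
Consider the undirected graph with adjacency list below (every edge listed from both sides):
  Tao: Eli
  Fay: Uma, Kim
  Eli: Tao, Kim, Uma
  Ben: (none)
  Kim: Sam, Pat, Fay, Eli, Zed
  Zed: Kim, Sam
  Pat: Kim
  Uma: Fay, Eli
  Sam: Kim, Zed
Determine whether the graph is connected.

No

Component: {Ben}
Component: {Tao, Fay, Eli, Kim, Zed, Pat, Uma, Sam}
No edge joins these 2 groups, so the graph is disconnected.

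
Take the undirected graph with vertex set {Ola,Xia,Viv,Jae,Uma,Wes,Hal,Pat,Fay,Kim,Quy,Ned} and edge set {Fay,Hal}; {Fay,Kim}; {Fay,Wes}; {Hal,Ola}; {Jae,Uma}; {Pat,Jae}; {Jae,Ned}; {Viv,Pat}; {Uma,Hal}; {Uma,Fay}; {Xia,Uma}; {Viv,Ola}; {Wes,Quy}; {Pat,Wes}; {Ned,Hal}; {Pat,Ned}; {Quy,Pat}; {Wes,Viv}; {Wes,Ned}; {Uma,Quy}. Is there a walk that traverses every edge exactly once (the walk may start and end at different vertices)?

Degrees: Ola:2, Xia:1, Viv:3, Jae:3, Uma:5, Wes:5, Hal:4, Pat:5, Fay:4, Kim:1, Quy:3, Ned:4
Odd-degree vertices: Xia, Viv, Jae, Uma, Wes, Pat, Kim, Quy (8 total).
An Eulerian trail requires 0 or 2 odd-degree vertices; here there are 8.

No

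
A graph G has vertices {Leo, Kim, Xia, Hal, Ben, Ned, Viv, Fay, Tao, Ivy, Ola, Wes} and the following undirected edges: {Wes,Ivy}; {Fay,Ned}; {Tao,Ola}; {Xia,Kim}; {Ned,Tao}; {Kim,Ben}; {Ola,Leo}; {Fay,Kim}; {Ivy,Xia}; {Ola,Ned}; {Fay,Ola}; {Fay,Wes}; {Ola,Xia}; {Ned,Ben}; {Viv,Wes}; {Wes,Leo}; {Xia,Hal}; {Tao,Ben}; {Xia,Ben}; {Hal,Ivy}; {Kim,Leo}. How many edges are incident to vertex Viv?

1

Neighbors of Viv: Wes.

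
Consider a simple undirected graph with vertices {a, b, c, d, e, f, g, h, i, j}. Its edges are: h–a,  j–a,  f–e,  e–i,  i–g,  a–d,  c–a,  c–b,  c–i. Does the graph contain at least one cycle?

|V| = 10, |E| = 9, number of components = 1.
Since 9 = 10 - 1, the graph is a forest and contains no cycle.

No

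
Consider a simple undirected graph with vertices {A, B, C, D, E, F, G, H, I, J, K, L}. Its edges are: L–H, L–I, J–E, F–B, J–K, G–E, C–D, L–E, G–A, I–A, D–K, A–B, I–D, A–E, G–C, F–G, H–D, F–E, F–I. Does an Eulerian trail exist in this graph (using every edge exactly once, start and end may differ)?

Degrees: A:4, B:2, C:2, D:4, E:5, F:4, G:4, H:2, I:4, J:2, K:2, L:3
Odd-degree vertices: E, L (2 total).
With 2 odd-degree vertices and all edges in one connected piece, an Eulerian trail exists (from E to L).

Yes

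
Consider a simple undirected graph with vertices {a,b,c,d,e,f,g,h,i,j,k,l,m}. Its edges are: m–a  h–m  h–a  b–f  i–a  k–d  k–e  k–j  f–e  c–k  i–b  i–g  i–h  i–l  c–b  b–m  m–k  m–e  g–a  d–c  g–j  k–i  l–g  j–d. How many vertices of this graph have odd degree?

Degrees: a:4, b:4, c:3, d:3, e:3, f:2, g:4, h:3, i:6, j:3, k:6, l:2, m:5
Odd-degree vertices: c, d, e, h, j, m.

6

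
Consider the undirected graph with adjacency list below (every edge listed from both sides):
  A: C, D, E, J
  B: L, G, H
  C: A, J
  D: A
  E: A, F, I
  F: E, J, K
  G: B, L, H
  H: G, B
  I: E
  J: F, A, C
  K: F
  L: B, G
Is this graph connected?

Component: {B, G, H, L}
Component: {A, C, D, E, F, I, J, K}
There are 2 separate components, so the graph is not connected.

No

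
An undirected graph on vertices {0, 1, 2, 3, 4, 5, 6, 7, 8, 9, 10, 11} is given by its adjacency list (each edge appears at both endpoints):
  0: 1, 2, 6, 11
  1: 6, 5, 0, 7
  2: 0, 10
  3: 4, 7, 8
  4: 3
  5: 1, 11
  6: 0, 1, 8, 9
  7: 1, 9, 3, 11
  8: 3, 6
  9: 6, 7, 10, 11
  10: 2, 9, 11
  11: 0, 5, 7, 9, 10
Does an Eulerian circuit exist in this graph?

Degrees: 0:4, 1:4, 2:2, 3:3, 4:1, 5:2, 6:4, 7:4, 8:2, 9:4, 10:3, 11:5
3, 4, 10, 11 have odd degree; an Eulerian circuit needs every degree to be even, so none exists.

No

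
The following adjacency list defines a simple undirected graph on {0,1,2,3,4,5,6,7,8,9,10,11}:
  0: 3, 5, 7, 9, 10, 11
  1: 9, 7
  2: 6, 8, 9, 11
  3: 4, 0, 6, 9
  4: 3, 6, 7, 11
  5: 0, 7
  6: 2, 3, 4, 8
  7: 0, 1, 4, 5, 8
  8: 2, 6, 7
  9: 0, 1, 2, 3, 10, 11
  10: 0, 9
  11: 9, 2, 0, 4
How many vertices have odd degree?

2

Degrees: 0:6, 1:2, 2:4, 3:4, 4:4, 5:2, 6:4, 7:5, 8:3, 9:6, 10:2, 11:4
Odd-degree vertices: 7, 8.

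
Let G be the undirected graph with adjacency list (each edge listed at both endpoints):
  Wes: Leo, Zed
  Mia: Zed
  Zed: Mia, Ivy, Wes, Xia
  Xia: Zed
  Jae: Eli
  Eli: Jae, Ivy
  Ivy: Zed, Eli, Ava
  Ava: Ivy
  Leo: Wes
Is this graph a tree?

Yes

|V| = 9, |E| = 8.
It is connected with exactly 8 edges, hence acyclic — it is a tree.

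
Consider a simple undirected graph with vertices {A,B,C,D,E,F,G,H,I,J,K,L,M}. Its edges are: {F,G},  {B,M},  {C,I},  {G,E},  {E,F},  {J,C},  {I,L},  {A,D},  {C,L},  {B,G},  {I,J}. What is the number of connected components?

Component: {H}
Component: {K}
Component: {A, D}
Component: {C, I, J, L}
Component: {B, E, F, G, M}

5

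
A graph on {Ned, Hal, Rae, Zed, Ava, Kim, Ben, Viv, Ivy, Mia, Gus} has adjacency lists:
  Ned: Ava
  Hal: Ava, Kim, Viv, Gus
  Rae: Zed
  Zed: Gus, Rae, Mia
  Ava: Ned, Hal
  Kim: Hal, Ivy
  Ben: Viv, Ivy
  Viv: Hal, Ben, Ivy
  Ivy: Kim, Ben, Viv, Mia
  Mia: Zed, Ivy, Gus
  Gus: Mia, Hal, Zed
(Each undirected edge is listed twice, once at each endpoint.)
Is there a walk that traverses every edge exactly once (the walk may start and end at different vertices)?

No

Degrees: Ned:1, Hal:4, Rae:1, Zed:3, Ava:2, Kim:2, Ben:2, Viv:3, Ivy:4, Mia:3, Gus:3
Odd-degree vertices: Ned, Rae, Zed, Viv, Mia, Gus (6 total).
With 6 odd-degree vertices (more than two), no single trail can use every edge.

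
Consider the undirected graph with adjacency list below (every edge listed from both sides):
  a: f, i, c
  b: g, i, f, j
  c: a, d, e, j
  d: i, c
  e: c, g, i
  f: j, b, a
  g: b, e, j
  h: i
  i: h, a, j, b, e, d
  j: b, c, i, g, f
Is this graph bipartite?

No

i-b-j-i is an odd cycle (length 3), and a bipartite graph can contain only even cycles.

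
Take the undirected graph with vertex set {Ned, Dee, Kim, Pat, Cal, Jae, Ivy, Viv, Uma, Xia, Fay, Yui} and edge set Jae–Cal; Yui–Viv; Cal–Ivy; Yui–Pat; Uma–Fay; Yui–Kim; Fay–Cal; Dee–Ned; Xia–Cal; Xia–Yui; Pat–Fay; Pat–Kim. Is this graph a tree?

|V| = 12, |E| = 12.
It is not connected, so it is not a tree.

No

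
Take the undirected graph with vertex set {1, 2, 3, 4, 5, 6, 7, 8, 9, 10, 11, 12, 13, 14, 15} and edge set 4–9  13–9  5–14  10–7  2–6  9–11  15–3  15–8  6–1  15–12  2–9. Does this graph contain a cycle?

No

The graph has 15 vertices, 11 edges, and 4 connected components.
Since 11 = 15 - 4, the graph is a forest and contains no cycle.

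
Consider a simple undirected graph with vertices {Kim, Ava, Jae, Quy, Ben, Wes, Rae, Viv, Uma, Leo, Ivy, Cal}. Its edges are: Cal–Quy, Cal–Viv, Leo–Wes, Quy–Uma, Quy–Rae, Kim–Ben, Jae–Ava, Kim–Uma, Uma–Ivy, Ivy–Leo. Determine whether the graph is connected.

Component: {Ava, Jae}
Component: {Kim, Quy, Ben, Wes, Rae, Viv, Uma, Leo, Ivy, Cal}
There are 2 separate components, so the graph is not connected.

No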